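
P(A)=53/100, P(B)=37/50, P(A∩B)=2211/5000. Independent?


P(A)×P(B) = 1961/5000
P(A∩B) = 2211/5000
Not equal → NOT independent

No, not independent


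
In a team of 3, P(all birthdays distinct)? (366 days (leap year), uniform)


P(all different) = Π(366-i)/366 for i=0..2
= (366/366)×(365/366)×...×(364/366)
= 0.991818

P ≈ 0.9918 ≈ 99.18%


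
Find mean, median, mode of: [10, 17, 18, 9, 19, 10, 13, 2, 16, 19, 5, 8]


Sorted: [2, 5, 8, 9, 10, 10, 13, 16, 17, 18, 19, 19]
Mean = 146/12 = 73/6
Median = 23/2
Freq: {10: 2, 17: 1, 18: 1, 9: 1, 19: 2, 13: 1, 2: 1, 16: 1, 5: 1, 8: 1}
Mode: [10, 19]

Mean=73/6, Median=23/2, Mode=[10, 19]


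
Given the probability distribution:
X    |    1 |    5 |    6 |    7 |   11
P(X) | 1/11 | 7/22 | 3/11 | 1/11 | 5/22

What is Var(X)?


E[X] = 71/11
E[X²] = 548/11
Var(X) = E[X²] - (E[X])² = 548/11 - 5041/121 = 987/121

Var(X) = 987/121 ≈ 8.1570


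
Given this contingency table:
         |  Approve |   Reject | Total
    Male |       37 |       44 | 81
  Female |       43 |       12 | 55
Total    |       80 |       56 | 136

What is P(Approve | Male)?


P(Approve | Male) = 37/(37+44) = 37/81

P(Approve|Male) = 37/81 ≈ 45.68%


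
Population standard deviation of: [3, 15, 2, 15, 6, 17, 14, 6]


Mean = 78/8 = 39/4
  (3-39/4)²=729/16
  (15-39/4)²=441/16
  (2-39/4)²=961/16
  (15-39/4)²=441/16
  (6-39/4)²=225/16
  (17-39/4)²=841/16
  (14-39/4)²=289/16
  (6-39/4)²=225/16
Σ(x-μ)² = 519/2
σ² = (519/2)/8 = 519/16

σ = √(519/16) ≈ 5.6954


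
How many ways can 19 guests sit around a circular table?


Circular arrangements of 19 distinct objects: fix one position to break rotational symmetry.
(n-1)! = 18! = 6402373705728000

6402373705728000


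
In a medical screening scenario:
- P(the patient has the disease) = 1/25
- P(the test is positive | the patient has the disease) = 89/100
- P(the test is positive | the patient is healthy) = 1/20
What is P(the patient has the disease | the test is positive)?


Using Bayes' theorem:
P(A|B) = P(B|A)·P(A) / P(B)

P(the test is positive) = 89/100 × 1/25 + 1/20 × 24/25
= 89/2500 + 6/125 = 209/2500

P(the patient has the disease|the test is positive) = (89/2500) / (209/2500) = 89/209

P(the patient has the disease|the test is positive) = 89/209 ≈ 42.58%


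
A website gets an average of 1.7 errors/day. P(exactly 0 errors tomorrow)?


Poisson(λ=1.7): P(X=0) = e^(-λ)×λ^k/k!
= e^(-1.7) × 1.7^0 / 0!
≈ 0.1826835241 × 1 / 1 ≈ 0.182684

P(X=0) ≈ 0.182684 ≈ 18.27%


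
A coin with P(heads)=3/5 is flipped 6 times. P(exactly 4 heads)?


Binomial: P(X=4) = C(6,4)×p^4×(1-p)^2
= 15 × 81/625 × 4/25 = 972/3125

P(X=4) = 972/3125 ≈ 31.10%


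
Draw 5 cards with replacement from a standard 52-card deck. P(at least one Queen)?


P(not a Queen) = 48/52 = 12/13
P(none in 5 draws) = (12/13)^5 = 248832/371293
P(≥1 Queen) = 1 - 248832/371293 = 122461/371293

P = 122461/371293 ≈ 32.98%


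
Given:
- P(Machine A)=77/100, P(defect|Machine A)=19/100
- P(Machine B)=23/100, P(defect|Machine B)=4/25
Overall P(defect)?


P(B) = Σ P(B|Aᵢ)×P(Aᵢ)
  19/100×77/100 = 1463/10000
  4/25×23/100 = 23/625
Sum = 1831/10000

P(defect) = 1831/10000 ≈ 18.31%


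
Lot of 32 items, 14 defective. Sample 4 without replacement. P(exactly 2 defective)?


Hypergeometric: C(14,2)×C(18,2)/C(32,4)
= 91×153/35960 = 13923/35960

P(X=2) = 13923/35960 ≈ 38.72%


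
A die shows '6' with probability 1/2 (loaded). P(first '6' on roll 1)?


Geometric: P(X=1) = (1-p)^(k-1)×p = (1/2)^0×1/2 = 1/2

P(X=1) = 1/2 ≈ 50.00%


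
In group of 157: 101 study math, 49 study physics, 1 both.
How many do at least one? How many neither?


|A∪B| = 101+49-1 = 149
Neither = 157-149 = 8

At least one: 149; Neither: 8


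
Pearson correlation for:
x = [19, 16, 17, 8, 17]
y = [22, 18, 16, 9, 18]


n=5, Σx=77, Σy=83, Σxy=1356, Σx²=1259, Σy²=1469
r = (5×1356 - 77×83)/√((5×1259 - 77²)(5×1469 - 83²))
= 389/√(366×456) = 389/√166896 ≈ 389/408.5291 ≈ 0.9522

r ≈ 0.9522


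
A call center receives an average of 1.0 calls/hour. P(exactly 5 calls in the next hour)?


Poisson(λ=1.0): P(X=5) = e^(-λ)×λ^k/k!
= e^(-1.0) × 1.0^5 / 5!
≈ 0.3678794412 × 1 / 120 ≈ 0.003066

P(X=5) ≈ 0.003066 ≈ 0.31%


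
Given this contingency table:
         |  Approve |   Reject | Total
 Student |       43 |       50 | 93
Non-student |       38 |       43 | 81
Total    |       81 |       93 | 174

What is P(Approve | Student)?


P(Approve | Student) = 43/(43+50) = 43/93

P(Approve|Student) = 43/93 ≈ 46.24%


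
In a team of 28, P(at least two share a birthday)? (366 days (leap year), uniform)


P(all different) = Π(366-i)/366 for i=0..27
= 0.346570
P(match) = 1 - 0.346570 = 0.653430

P ≈ 0.6534 ≈ 65.34%


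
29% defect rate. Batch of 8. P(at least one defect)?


P(all good) = (71/100)^8 = 645753531245761/10000000000000000
P(≥1 defect) = 9354246468754239/10000000000000000

P = 9354246468754239/10000000000000000 ≈ 93.54%


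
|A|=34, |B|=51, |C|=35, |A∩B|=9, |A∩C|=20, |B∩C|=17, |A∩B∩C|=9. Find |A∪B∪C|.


|A∪B∪C| = 34+51+35-9-20-17+9 = 83

|A∪B∪C| = 83


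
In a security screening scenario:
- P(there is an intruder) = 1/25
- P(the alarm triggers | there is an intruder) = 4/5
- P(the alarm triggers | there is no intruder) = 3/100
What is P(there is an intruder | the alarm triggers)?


Using Bayes' theorem:
P(A|B) = P(B|A)·P(A) / P(B)

P(the alarm triggers) = 4/5 × 1/25 + 3/100 × 24/25
= 4/125 + 18/625 = 38/625

P(there is an intruder|the alarm triggers) = (4/125) / (38/625) = 10/19

P(there is an intruder|the alarm triggers) = 10/19 ≈ 52.63%


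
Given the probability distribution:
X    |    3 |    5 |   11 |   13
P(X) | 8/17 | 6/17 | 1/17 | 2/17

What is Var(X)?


E[X] = 91/17
E[X²] = 681/17
Var(X) = E[X²] - (E[X])² = 681/17 - 8281/289 = 3296/289

Var(X) = 3296/289 ≈ 11.4048


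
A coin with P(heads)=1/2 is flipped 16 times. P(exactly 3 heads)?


Binomial: P(X=3) = C(16,3)×p^3×(1-p)^13
= 560 × 1/8 × 1/8192 = 35/4096

P(X=3) = 35/4096 ≈ 0.85%


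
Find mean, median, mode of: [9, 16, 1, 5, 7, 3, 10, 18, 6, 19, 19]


Sorted: [1, 3, 5, 6, 7, 9, 10, 16, 18, 19, 19]
Mean = 113/11
Median = 9
Freq: {9: 1, 16: 1, 1: 1, 5: 1, 7: 1, 3: 1, 10: 1, 18: 1, 6: 1, 19: 2}
Mode: [19]

Mean=113/11, Median=9, Mode=19


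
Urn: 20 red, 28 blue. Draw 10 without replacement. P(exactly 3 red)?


Hypergeometric: C(20,3)×C(28,7)/C(48,10)
= 1140×1184040/6540715896 = 17100/82861

P(X=3) = 17100/82861 ≈ 20.64%


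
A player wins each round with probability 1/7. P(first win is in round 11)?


Geometric: P(X=11) = (1-p)^(k-1)×p = (6/7)^10×1/7 = 60466176/1977326743

P(X=11) = 60466176/1977326743 ≈ 3.06%


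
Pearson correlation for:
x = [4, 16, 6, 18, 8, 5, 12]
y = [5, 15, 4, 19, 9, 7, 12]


n=7, Σx=69, Σy=71, Σxy=877, Σx²=865, Σy²=901
r = (7×877 - 69×71)/√((7×865 - 69²)(7×901 - 71²))
= 1240/√(1294×1266) = 1240/√1638204 ≈ 1240/1279.9234 ≈ 0.9688

r ≈ 0.9688


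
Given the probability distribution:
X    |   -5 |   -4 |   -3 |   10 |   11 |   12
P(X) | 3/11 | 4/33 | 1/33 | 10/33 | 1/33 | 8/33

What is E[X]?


E[X] = Σ x·P(X=x)
= (-5)×(3/11) + (-4)×(4/33) + (-3)×(1/33) + (10)×(10/33) + (11)×(1/33) + (12)×(8/33)
= 13/3

E[X] = 13/3


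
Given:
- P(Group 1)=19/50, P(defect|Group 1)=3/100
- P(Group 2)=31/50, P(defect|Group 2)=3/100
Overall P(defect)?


P(B) = Σ P(B|Aᵢ)×P(Aᵢ)
  3/100×19/50 = 57/5000
  3/100×31/50 = 93/5000
Sum = 3/100

P(defect) = 3/100 ≈ 3.00%


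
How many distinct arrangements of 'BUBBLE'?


Letters: 6, freq: {'B': 3, 'U': 1, 'L': 1, 'E': 1}
6!/(3!×1!×1!×1!) = 720/6 = 120

120


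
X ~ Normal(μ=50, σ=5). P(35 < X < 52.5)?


z₁=(35-50)/5=-3.0, z₂=(52.5-50)/5=0.5
P = Φ(0.5) - Φ(-3.0) = 0.691462 - 0.001350 = 0.690112 ≈ 0.6901

P(35 < X < 52.5) ≈ 0.6901


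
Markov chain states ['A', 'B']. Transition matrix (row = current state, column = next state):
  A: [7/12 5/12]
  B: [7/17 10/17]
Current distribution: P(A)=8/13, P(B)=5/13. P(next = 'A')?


P(next=A) = Σᵢ P(now=i)×P(i→A)
= 8/13×7/12 + 5/13×7/17
= 14/39 + 35/221 = 343/663

P = 343/663 ≈ 0.5173


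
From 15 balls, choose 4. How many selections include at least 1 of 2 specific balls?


Complement: C(15,4) - C(13,4) = 1365 - 715 = 650

650


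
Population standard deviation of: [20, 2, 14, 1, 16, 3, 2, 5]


Mean = 63/8
  (20-63/8)²=9409/64
  (2-63/8)²=2209/64
  (14-63/8)²=2401/64
  (1-63/8)²=3025/64
  (16-63/8)²=4225/64
  (3-63/8)²=1521/64
  (2-63/8)²=2209/64
  (5-63/8)²=529/64
Σ(x-μ)² = 3191/8
σ² = (3191/8)/8 = 3191/64

σ = √(3191/64) ≈ 7.0611


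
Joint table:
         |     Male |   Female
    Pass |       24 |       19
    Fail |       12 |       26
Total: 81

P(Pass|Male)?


P(Pass|Male) = 24/(24+12) = 24/36 = 2/3

P = 2/3 ≈ 66.67%


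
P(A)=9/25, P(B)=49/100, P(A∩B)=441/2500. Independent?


P(A)×P(B) = 441/2500
P(A∩B) = 441/2500
Equal ✓ → Independent

Yes, independent


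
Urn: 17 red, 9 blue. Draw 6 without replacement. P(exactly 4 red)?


Hypergeometric: C(17,4)×C(9,2)/C(26,6)
= 2380×36/230230 = 1224/3289

P(X=4) = 1224/3289 ≈ 37.21%


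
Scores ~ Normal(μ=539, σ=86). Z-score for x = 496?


z = (x - μ)/σ = (496 - 539)/86 = -0.5

z = -0.5


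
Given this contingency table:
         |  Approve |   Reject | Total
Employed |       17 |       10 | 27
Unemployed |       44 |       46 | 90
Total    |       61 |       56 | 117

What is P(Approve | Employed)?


P(Approve | Employed) = 17/(17+10) = 17/27

P(Approve|Employed) = 17/27 ≈ 62.96%


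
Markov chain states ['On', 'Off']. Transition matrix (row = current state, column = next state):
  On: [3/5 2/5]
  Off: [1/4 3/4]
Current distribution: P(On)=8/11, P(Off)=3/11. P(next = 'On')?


P(next=On) = Σᵢ P(now=i)×P(i→On)
= 8/11×3/5 + 3/11×1/4
= 24/55 + 3/44 = 111/220

P = 111/220 ≈ 0.5045


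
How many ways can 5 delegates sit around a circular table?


Circular arrangements of 5 distinct objects: fix one position to break rotational symmetry.
(n-1)! = 4! = 24

24


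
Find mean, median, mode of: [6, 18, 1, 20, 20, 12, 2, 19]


Sorted: [1, 2, 6, 12, 18, 19, 20, 20]
Mean = 98/8 = 49/4
Median = 15
Freq: {6: 1, 18: 1, 1: 1, 20: 2, 12: 1, 2: 1, 19: 1}
Mode: [20]

Mean=49/4, Median=15, Mode=20


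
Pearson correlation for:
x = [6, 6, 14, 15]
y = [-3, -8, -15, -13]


n=4, Σx=41, Σy=-39, Σxy=-471, Σx²=493, Σy²=467
r = (4×(-471) - 41×(-39))/√((4×493 - 41²)(4×467 - (-39)²))
= -285/√(291×347) = -285/√100977 ≈ -285/317.7688 ≈ -0.8969

r ≈ -0.8969


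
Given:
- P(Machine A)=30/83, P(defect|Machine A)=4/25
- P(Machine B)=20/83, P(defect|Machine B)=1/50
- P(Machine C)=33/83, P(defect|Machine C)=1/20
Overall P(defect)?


P(B) = Σ P(B|Aᵢ)×P(Aᵢ)
  4/25×30/83 = 24/415
  1/50×20/83 = 2/415
  1/20×33/83 = 33/1660
Sum = 137/1660

P(defect) = 137/1660 ≈ 8.25%


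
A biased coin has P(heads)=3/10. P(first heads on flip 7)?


Geometric: P(X=7) = (1-p)^(k-1)×p = (7/10)^6×3/10 = 352947/10000000

P(X=7) = 352947/10000000 ≈ 3.53%


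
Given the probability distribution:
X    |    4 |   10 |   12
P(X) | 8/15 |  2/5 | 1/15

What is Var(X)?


E[X] = 104/15
E[X²] = 872/15
Var(X) = E[X²] - (E[X])² = 872/15 - 10816/225 = 2264/225

Var(X) = 2264/225 ≈ 10.0622


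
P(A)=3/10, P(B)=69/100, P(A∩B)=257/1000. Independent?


P(A)×P(B) = 207/1000
P(A∩B) = 257/1000
Not equal → NOT independent

No, not independent


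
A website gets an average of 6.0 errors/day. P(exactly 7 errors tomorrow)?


Poisson(λ=6.0): P(X=7) = e^(-λ)×λ^k/k!
= e^(-6.0) × 6.0^7 / 7!
≈ 0.002478752177 × 279936 / 5040 ≈ 0.137677

P(X=7) ≈ 0.137677 ≈ 13.77%


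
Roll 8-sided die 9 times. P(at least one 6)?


P(no 6)^9 = (7/8)^9 = 40353607/134217728
P(≥1) = 1 - 40353607/134217728 = 93864121/134217728

P = 93864121/134217728 ≈ 69.93%


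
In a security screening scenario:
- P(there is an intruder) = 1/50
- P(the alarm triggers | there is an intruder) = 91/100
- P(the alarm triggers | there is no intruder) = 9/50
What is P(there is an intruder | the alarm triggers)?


Using Bayes' theorem:
P(A|B) = P(B|A)·P(A) / P(B)

P(the alarm triggers) = 91/100 × 1/50 + 9/50 × 49/50
= 91/5000 + 441/2500 = 973/5000

P(there is an intruder|the alarm triggers) = (91/5000) / (973/5000) = 13/139

P(there is an intruder|the alarm triggers) = 13/139 ≈ 9.35%


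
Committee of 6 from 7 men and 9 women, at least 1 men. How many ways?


Count by #men:
  1M,5W: C(7,1)×C(9,5)=882
  2M,4W: C(7,2)×C(9,4)=2646
  3M,3W: C(7,3)×C(9,3)=2940
  4M,2W: C(7,4)×C(9,2)=1260
  5M,1W: C(7,5)×C(9,1)=189
  6M,0W: C(7,6)×C(9,0)=7
Total = 7924

7924


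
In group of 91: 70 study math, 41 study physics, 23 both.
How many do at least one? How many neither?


|A∪B| = 70+41-23 = 88
Neither = 91-88 = 3

At least one: 88; Neither: 3


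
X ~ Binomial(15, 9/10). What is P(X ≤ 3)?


P(X ≤ 3) = Σ P(X=i) for i=0..3
P(X=0) = 1/1000000000000000
P(X=1) = 27/200000000000000
P(X=2) = 1701/200000000000000
P(X=3) = 66339/200000000000000
Sum = 21271/62500000000000

P(X ≤ 3) = 21271/62500000000000 ≈ 0.00%


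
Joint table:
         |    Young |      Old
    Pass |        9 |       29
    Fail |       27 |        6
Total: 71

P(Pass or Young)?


P(Pass∨Young) = P(Pass) + P(Young) - P(Pass∧Young)
= (38 + 36 - 9)/71 = 65/71

P = 65/71 ≈ 91.55%


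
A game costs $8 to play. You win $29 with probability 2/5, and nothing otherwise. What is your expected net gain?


E[gain] = (29-8)×2/5 + (-8)×3/5
= 42/5 - 24/5 = 18/5

Expected net gain = $18/5 ≈ $3.60


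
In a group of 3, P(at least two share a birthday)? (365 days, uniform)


P(all different) = Π(365-i)/365 for i=0..2
= 0.991796
P(match) = 1 - 0.991796 = 0.008204

P ≈ 0.0082 ≈ 0.82%


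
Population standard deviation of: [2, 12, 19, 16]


Mean = 49/4
  (2-49/4)²=1681/16
  (12-49/4)²=1/16
  (19-49/4)²=729/16
  (16-49/4)²=225/16
Σ(x-μ)² = 659/4
σ² = (659/4)/4 = 659/16

σ = √(659/16) ≈ 6.4177


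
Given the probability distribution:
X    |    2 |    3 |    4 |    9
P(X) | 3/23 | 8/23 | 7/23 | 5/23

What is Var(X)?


E[X] = 103/23
E[X²] = 601/23
Var(X) = E[X²] - (E[X])² = 601/23 - 10609/529 = 3214/529

Var(X) = 3214/529 ≈ 6.0756


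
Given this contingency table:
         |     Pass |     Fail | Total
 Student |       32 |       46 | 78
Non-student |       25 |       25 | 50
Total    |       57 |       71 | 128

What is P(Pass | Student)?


P(Pass | Student) = 32/(32+46) = 32/78 = 16/39

P(Pass|Student) = 16/39 ≈ 41.03%


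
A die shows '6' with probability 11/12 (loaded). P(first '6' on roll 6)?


Geometric: P(X=6) = (1-p)^(k-1)×p = (1/12)^5×11/12 = 11/2985984

P(X=6) = 11/2985984 ≈ 0.00%


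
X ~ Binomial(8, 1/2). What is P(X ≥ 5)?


P(X ≥ 5) = Σ P(X=i) for i=5..8
P(X=5) = 7/32
P(X=6) = 7/64
P(X=7) = 1/32
P(X=8) = 1/256
Sum = 93/256

P(X ≥ 5) = 93/256 ≈ 36.33%


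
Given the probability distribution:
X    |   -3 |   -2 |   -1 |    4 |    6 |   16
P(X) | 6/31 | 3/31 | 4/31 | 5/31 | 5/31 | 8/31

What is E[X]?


E[X] = Σ x·P(X=x)
= (-3)×(6/31) + (-2)×(3/31) + (-1)×(4/31) + (4)×(5/31) + (6)×(5/31) + (16)×(8/31)
= 150/31

E[X] = 150/31


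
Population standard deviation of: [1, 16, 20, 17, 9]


Mean = 63/5
  (1-63/5)²=3364/25
  (16-63/5)²=289/25
  (20-63/5)²=1369/25
  (17-63/5)²=484/25
  (9-63/5)²=324/25
Σ(x-μ)² = 1166/5
σ² = (1166/5)/5 = 1166/25

σ = √(1166/25) ≈ 6.8293


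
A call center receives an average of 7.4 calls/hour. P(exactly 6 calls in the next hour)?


Poisson(λ=7.4): P(X=6) = e^(-λ)×λ^k/k!
= e^(-7.4) × 7.4^6 / 6!
≈ 0.0006112527611 × 164206.490176 / 720 ≈ 0.139405

P(X=6) ≈ 0.139405 ≈ 13.94%


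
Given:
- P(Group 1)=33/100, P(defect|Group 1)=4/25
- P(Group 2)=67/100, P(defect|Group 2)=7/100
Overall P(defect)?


P(B) = Σ P(B|Aᵢ)×P(Aᵢ)
  4/25×33/100 = 33/625
  7/100×67/100 = 469/10000
Sum = 997/10000

P(defect) = 997/10000 ≈ 9.97%


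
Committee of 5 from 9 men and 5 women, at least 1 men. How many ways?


Count by #men:
  1M,4W: C(9,1)×C(5,4)=45
  2M,3W: C(9,2)×C(5,3)=360
  3M,2W: C(9,3)×C(5,2)=840
  4M,1W: C(9,4)×C(5,1)=630
  5M,0W: C(9,5)×C(5,0)=126
Total = 2001

2001


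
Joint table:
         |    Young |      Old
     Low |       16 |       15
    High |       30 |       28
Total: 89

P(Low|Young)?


P(Low|Young) = 16/(16+30) = 16/46 = 8/23

P = 8/23 ≈ 34.78%


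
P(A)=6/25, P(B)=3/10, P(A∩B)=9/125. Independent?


P(A)×P(B) = 9/125
P(A∩B) = 9/125
Equal ✓ → Independent

Yes, independent


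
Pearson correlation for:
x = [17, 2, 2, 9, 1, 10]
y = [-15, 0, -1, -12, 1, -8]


n=6, Σx=41, Σy=-35, Σxy=-444, Σx²=479, Σy²=435
r = (6×(-444) - 41×(-35))/√((6×479 - 41²)(6×435 - (-35)²))
= -1229/√(1193×1385) = -1229/√1652305 ≈ -1229/1285.4202 ≈ -0.9561

r ≈ -0.9561


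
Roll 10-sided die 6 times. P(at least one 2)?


P(no 2)^6 = (9/10)^6 = 531441/1000000
P(≥1) = 1 - 531441/1000000 = 468559/1000000

P = 468559/1000000 ≈ 46.86%


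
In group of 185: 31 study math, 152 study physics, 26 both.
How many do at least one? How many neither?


|A∪B| = 31+152-26 = 157
Neither = 185-157 = 28

At least one: 157; Neither: 28


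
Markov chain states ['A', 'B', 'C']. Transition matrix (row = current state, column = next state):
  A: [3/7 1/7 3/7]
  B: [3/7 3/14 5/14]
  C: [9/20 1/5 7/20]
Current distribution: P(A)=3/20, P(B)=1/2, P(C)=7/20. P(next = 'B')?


P(next=B) = Σᵢ P(now=i)×P(i→B)
= 3/20×1/7 + 1/2×3/14 + 7/20×1/5
= 3/140 + 3/28 + 7/100 = 139/700

P = 139/700 ≈ 0.1986


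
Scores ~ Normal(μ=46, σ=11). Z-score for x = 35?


z = (x - μ)/σ = (35 - 46)/11 = -1.0

z = -1.0


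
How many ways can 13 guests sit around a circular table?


Circular arrangements of 13 distinct objects: fix one position to break rotational symmetry.
(n-1)! = 12! = 479001600

479001600


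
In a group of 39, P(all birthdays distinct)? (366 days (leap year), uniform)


P(all different) = Π(366-i)/366 for i=0..38
= (366/366)×(365/366)×...×(328/366)
= 0.122510

P ≈ 0.1225 ≈ 12.25%


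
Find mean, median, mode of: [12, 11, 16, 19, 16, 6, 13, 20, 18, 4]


Sorted: [4, 6, 11, 12, 13, 16, 16, 18, 19, 20]
Mean = 135/10 = 27/2
Median = 29/2
Freq: {12: 1, 11: 1, 16: 2, 19: 1, 6: 1, 13: 1, 20: 1, 18: 1, 4: 1}
Mode: [16]

Mean=27/2, Median=29/2, Mode=16


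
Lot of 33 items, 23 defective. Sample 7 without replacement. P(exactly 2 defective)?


Hypergeometric: C(23,2)×C(10,5)/C(33,7)
= 253×252/4272048 = 161/10788

P(X=2) = 161/10788 ≈ 1.49%


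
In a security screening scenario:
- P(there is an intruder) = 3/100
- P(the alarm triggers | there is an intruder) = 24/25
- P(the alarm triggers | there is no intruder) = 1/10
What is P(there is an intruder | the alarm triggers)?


Using Bayes' theorem:
P(A|B) = P(B|A)·P(A) / P(B)

P(the alarm triggers) = 24/25 × 3/100 + 1/10 × 97/100
= 18/625 + 97/1000 = 629/5000

P(there is an intruder|the alarm triggers) = (18/625) / (629/5000) = 144/629

P(there is an intruder|the alarm triggers) = 144/629 ≈ 22.89%


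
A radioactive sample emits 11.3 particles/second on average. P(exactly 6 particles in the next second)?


Poisson(λ=11.3): P(X=6) = e^(-λ)×λ^k/k!
= e^(-11.3) × 11.3^6 / 6!
≈ 1.237292426e-05 × 2081951.75261 / 720 ≈ 0.035778

P(X=6) ≈ 0.035778 ≈ 3.58%


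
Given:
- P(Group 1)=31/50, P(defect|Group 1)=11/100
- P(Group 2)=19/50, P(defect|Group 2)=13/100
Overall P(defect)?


P(B) = Σ P(B|Aᵢ)×P(Aᵢ)
  11/100×31/50 = 341/5000
  13/100×19/50 = 247/5000
Sum = 147/1250

P(defect) = 147/1250 ≈ 11.76%


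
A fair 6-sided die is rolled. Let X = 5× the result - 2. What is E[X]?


E[die] = (1+6)/2 = 7/2
E[X] = 5×7/2 - 2 = 31/2

E[X] = 31/2


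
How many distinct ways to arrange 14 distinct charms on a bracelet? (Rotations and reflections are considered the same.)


Free circular arrangements: rotations and reflections both identified.
(n-1)!/2 = 13!/2 = 6227020800/2 = 3113510400

3113510400


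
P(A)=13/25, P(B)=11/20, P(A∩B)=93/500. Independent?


P(A)×P(B) = 143/500
P(A∩B) = 93/500
Not equal → NOT independent

No, not independent


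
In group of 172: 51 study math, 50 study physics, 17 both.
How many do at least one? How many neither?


|A∪B| = 51+50-17 = 84
Neither = 172-84 = 88

At least one: 84; Neither: 88


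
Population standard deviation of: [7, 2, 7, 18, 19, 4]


Mean = 57/6 = 19/2
  (7-19/2)²=25/4
  (2-19/2)²=225/4
  (7-19/2)²=25/4
  (18-19/2)²=289/4
  (19-19/2)²=361/4
  (4-19/2)²=121/4
Σ(x-μ)² = 523/2
σ² = (523/2)/6 = 523/12

σ = √(523/12) ≈ 6.6018


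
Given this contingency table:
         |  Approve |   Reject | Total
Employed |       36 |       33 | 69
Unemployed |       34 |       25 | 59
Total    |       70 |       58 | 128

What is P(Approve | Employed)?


P(Approve | Employed) = 36/(36+33) = 36/69 = 12/23

P(Approve|Employed) = 12/23 ≈ 52.17%


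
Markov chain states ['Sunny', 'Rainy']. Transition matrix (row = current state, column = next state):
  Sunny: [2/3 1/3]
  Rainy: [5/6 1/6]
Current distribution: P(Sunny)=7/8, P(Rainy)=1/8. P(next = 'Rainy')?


P(next=Rainy) = Σᵢ P(now=i)×P(i→Rainy)
= 7/8×1/3 + 1/8×1/6
= 7/24 + 1/48 = 5/16

P = 5/16 ≈ 0.3125


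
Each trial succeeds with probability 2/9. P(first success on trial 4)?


Geometric: P(X=4) = (1-p)^(k-1)×p = (7/9)^3×2/9 = 686/6561

P(X=4) = 686/6561 ≈ 10.46%


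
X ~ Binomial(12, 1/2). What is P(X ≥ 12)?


P(X ≥ 12) = Σ P(X=i) for i=12..12
P(X=12) = 1/4096
Sum = 1/4096

P(X ≥ 12) = 1/4096 ≈ 0.02%


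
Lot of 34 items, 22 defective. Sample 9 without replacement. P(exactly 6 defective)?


Hypergeometric: C(22,6)×C(12,3)/C(34,9)
= 74613×220/52451256 = 7315/23374

P(X=6) = 7315/23374 ≈ 31.30%


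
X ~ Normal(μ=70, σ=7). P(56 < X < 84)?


z₁=(56-70)/7=-2.0, z₂=(84-70)/7=2.0
P = Φ(2.0) - Φ(-2.0) = 0.977250 - 0.022750 = 0.954500 ≈ 0.9545

P(56 < X < 84) ≈ 0.9545


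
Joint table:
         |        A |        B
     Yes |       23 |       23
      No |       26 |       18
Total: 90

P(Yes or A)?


P(Yes∨A) = P(Yes) + P(A) - P(Yes∧A)
= (46 + 49 - 23)/90 = 72/90 = 4/5

P = 4/5 ≈ 80.00%


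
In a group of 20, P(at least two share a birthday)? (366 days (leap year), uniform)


P(all different) = Π(366-i)/366 for i=0..19
= 0.589430
P(match) = 1 - 0.589430 = 0.410570

P ≈ 0.4106 ≈ 41.06%


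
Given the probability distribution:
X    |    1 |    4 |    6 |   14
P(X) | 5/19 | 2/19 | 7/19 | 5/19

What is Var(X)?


E[X] = 125/19
E[X²] = 1269/19
Var(X) = E[X²] - (E[X])² = 1269/19 - 15625/361 = 8486/361

Var(X) = 8486/361 ≈ 23.5069


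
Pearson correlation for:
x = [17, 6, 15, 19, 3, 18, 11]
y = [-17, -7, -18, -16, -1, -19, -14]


n=7, Σx=89, Σy=-92, Σxy=-1404, Σx²=1365, Σy²=1476
r = (7×(-1404) - 89×(-92))/√((7×1365 - 89²)(7×1476 - (-92)²))
= -1640/√(1634×1868) = -1640/√3052312 ≈ -1640/1747.0867 ≈ -0.9387

r ≈ -0.9387


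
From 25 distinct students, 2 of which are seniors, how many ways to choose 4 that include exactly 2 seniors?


Choose 2 of the 2 seniors and 2 of the other 23 students:
C(2,2)×C(23,2) = 1×253 = 253

253


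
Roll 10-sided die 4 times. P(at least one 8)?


P(no 8)^4 = (9/10)^4 = 6561/10000
P(≥1) = 1 - 6561/10000 = 3439/10000

P = 3439/10000 ≈ 34.39%


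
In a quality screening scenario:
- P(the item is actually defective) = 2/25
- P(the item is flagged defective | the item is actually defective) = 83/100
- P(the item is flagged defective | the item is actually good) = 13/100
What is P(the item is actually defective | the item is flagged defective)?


Using Bayes' theorem:
P(A|B) = P(B|A)·P(A) / P(B)

P(the item is flagged defective) = 83/100 × 2/25 + 13/100 × 23/25
= 83/1250 + 299/2500 = 93/500

P(the item is actually defective|the item is flagged defective) = (83/1250) / (93/500) = 166/465

P(the item is actually defective|the item is flagged defective) = 166/465 ≈ 35.70%


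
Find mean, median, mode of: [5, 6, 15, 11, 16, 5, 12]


Sorted: [5, 5, 6, 11, 12, 15, 16]
Mean = 70/7 = 10
Median = 11
Freq: {5: 2, 6: 1, 15: 1, 11: 1, 16: 1, 12: 1}
Mode: [5]

Mean=10, Median=11, Mode=5


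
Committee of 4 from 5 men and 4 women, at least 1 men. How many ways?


Count by #men:
  1M,3W: C(5,1)×C(4,3)=20
  2M,2W: C(5,2)×C(4,2)=60
  3M,1W: C(5,3)×C(4,1)=40
  4M,0W: C(5,4)×C(4,0)=5
Total = 125

125


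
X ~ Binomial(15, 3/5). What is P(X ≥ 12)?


P(X ≥ 12) = Σ P(X=i) for i=12..15
P(X=12) = 386889048/6103515625
P(X=13) = 133923132/6103515625
P(X=14) = 28697814/6103515625
P(X=15) = 14348907/30517578125
Sum = 2761898877/30517578125

P(X ≥ 12) = 2761898877/30517578125 ≈ 9.05%


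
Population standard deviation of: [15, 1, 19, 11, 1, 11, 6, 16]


Mean = 80/8 = 10
  (15-10)²=25
  (1-10)²=81
  (19-10)²=81
  (11-10)²=1
  (1-10)²=81
  (11-10)²=1
  (6-10)²=16
  (16-10)²=36
Σ(x-μ)² = 322
σ² = 322/8 = 161/4

σ = √(161/4) ≈ 6.3443


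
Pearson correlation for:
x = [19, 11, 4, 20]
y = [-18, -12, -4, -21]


n=4, Σx=54, Σy=-55, Σxy=-910, Σx²=898, Σy²=925
r = (4×(-910) - 54×(-55))/√((4×898 - 54²)(4×925 - (-55)²))
= -670/√(676×675) = -670/√456300 ≈ -670/675.4998 ≈ -0.9919

r ≈ -0.9919


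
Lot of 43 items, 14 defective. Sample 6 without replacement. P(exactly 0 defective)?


Hypergeometric: C(14,0)×C(29,6)/C(43,6)
= 1×475020/6096454 = 2610/33497

P(X=0) = 2610/33497 ≈ 7.79%


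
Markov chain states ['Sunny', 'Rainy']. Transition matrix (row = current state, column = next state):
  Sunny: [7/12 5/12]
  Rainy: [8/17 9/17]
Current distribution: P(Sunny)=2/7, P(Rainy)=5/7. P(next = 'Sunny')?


P(next=Sunny) = Σᵢ P(now=i)×P(i→Sunny)
= 2/7×7/12 + 5/7×8/17
= 1/6 + 40/119 = 359/714

P = 359/714 ≈ 0.5028


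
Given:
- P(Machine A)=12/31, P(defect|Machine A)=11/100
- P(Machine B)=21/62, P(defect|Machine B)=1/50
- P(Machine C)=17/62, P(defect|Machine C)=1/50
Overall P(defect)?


P(B) = Σ P(B|Aᵢ)×P(Aᵢ)
  11/100×12/31 = 33/775
  1/50×21/62 = 21/3100
  1/50×17/62 = 17/3100
Sum = 17/310

P(defect) = 17/310 ≈ 5.48%


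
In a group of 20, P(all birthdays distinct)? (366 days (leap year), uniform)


P(all different) = Π(366-i)/366 for i=0..19
= (366/366)×(365/366)×...×(347/366)
= 0.589430

P ≈ 0.5894 ≈ 58.94%


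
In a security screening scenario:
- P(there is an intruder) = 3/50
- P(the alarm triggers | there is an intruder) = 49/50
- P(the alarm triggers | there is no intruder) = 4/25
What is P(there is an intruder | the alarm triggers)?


Using Bayes' theorem:
P(A|B) = P(B|A)·P(A) / P(B)

P(the alarm triggers) = 49/50 × 3/50 + 4/25 × 47/50
= 147/2500 + 94/625 = 523/2500

P(there is an intruder|the alarm triggers) = (147/2500) / (523/2500) = 147/523

P(there is an intruder|the alarm triggers) = 147/523 ≈ 28.11%


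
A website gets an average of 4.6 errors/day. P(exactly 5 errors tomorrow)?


Poisson(λ=4.6): P(X=5) = e^(-λ)×λ^k/k!
= e^(-4.6) × 4.6^5 / 5!
≈ 0.01005183574 × 2059.62976 / 120 ≈ 0.172526

P(X=5) ≈ 0.172526 ≈ 17.25%


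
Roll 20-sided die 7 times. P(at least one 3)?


P(no 3)^7 = (19/20)^7 = 893871739/1280000000
P(≥1) = 1 - 893871739/1280000000 = 386128261/1280000000

P = 386128261/1280000000 ≈ 30.17%


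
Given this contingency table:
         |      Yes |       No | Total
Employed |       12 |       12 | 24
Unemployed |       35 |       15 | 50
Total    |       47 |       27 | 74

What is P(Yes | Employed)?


P(Yes | Employed) = 12/(12+12) = 12/24 = 1/2

P(Yes|Employed) = 1/2 ≈ 50.00%


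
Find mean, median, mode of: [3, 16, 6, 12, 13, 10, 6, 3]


Sorted: [3, 3, 6, 6, 10, 12, 13, 16]
Mean = 69/8
Median = 8
Freq: {3: 2, 16: 1, 6: 2, 12: 1, 13: 1, 10: 1}
Mode: [3, 6]

Mean=69/8, Median=8, Mode=[3, 6]


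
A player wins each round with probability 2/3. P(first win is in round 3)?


Geometric: P(X=3) = (1-p)^(k-1)×p = (1/3)^2×2/3 = 2/27

P(X=3) = 2/27 ≈ 7.41%


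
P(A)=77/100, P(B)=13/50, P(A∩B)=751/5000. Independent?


P(A)×P(B) = 1001/5000
P(A∩B) = 751/5000
Not equal → NOT independent

No, not independent


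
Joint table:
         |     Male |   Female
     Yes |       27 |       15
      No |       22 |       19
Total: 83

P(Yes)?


P(Yes) = (27+15)/83 = 42/83

P(Yes) = 42/83 ≈ 50.60%


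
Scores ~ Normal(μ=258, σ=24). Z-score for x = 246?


z = (x - μ)/σ = (246 - 258)/24 = -0.5

z = -0.5


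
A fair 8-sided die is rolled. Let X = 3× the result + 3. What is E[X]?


E[die] = (1+8)/2 = 9/2
E[X] = 3×9/2 + 3 = 33/2

E[X] = 33/2


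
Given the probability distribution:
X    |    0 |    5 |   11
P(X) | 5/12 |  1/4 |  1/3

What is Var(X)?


E[X] = 59/12
E[X²] = 559/12
Var(X) = E[X²] - (E[X])² = 559/12 - 3481/144 = 3227/144

Var(X) = 3227/144 ≈ 22.4097


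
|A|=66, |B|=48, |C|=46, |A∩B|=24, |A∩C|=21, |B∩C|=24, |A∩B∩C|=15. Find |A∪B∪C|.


|A∪B∪C| = 66+48+46-24-21-24+15 = 106

|A∪B∪C| = 106


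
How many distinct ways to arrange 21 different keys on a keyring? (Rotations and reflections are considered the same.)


Free circular arrangements: rotations and reflections both identified.
(n-1)!/2 = 20!/2 = 2432902008176640000/2 = 1216451004088320000

1216451004088320000


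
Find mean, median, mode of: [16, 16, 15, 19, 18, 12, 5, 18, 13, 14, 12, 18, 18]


Sorted: [5, 12, 12, 13, 14, 15, 16, 16, 18, 18, 18, 18, 19]
Mean = 194/13
Median = 16
Freq: {16: 2, 15: 1, 19: 1, 18: 4, 12: 2, 5: 1, 13: 1, 14: 1}
Mode: [18]

Mean=194/13, Median=16, Mode=18


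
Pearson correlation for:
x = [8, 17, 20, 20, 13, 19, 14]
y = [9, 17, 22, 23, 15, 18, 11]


n=7, Σx=111, Σy=115, Σxy=1952, Σx²=1879, Σy²=2053
r = (7×1952 - 111×115)/√((7×1879 - 111²)(7×2053 - 115²))
= 899/√(832×1146) = 899/√953472 ≈ 899/976.4589 ≈ 0.9207

r ≈ 0.9207


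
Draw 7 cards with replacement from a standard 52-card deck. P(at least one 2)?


P(not a 2) = 48/52 = 12/13
P(none in 7 draws) = (12/13)^7 = 35831808/62748517
P(≥1 2) = 1 - 35831808/62748517 = 26916709/62748517

P = 26916709/62748517 ≈ 42.90%


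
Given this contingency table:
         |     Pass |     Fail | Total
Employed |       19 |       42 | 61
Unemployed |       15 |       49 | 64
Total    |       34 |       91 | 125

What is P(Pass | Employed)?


P(Pass | Employed) = 19/(19+42) = 19/61

P(Pass|Employed) = 19/61 ≈ 31.15%


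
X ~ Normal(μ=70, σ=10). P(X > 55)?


z = (55-70)/10 = -1.5
P(X > 55) = 1 - P(Z ≤ -1.5) = 1 - 0.0668 = 0.9332

P(X > 55) ≈ 0.9332


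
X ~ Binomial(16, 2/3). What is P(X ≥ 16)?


P(X ≥ 16) = Σ P(X=i) for i=16..16
P(X=16) = 65536/43046721
Sum = 65536/43046721

P(X ≥ 16) = 65536/43046721 ≈ 0.15%


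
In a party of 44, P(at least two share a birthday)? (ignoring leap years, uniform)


P(all different) = Π(365-i)/365 for i=0..43
= 0.067115
P(match) = 1 - 0.067115 = 0.932885

P ≈ 0.9329 ≈ 93.29%


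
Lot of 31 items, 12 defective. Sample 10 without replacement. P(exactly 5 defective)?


Hypergeometric: C(12,5)×C(19,5)/C(31,10)
= 792×11628/44352165 = 279072/1344005

P(X=5) = 279072/1344005 ≈ 20.76%


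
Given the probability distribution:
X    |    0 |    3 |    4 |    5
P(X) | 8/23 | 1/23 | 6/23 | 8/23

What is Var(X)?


E[X] = 67/23
E[X²] = 305/23
Var(X) = E[X²] - (E[X])² = 305/23 - 4489/529 = 2526/529

Var(X) = 2526/529 ≈ 4.7750


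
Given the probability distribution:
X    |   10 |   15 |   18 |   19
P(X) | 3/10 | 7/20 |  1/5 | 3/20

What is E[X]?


E[X] = Σ x·P(X=x)
= (10)×(3/10) + (15)×(7/20) + (18)×(1/5) + (19)×(3/20)
= 147/10

E[X] = 147/10


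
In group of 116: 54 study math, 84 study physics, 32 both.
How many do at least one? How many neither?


|A∪B| = 54+84-32 = 106
Neither = 116-106 = 10

At least one: 106; Neither: 10


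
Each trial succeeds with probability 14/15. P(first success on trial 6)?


Geometric: P(X=6) = (1-p)^(k-1)×p = (1/15)^5×14/15 = 14/11390625

P(X=6) = 14/11390625 ≈ 0.00%


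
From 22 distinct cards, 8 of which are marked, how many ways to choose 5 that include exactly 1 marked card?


Choose 1 of the 8 marked cards and 4 of the other 14 cards:
C(8,1)×C(14,4) = 8×1001 = 8008

8008


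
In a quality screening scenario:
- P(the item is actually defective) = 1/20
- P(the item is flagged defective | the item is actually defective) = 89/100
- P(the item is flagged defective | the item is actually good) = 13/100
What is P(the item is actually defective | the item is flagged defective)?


Using Bayes' theorem:
P(A|B) = P(B|A)·P(A) / P(B)

P(the item is flagged defective) = 89/100 × 1/20 + 13/100 × 19/20
= 89/2000 + 247/2000 = 21/125

P(the item is actually defective|the item is flagged defective) = (89/2000) / (21/125) = 89/336

P(the item is actually defective|the item is flagged defective) = 89/336 ≈ 26.49%


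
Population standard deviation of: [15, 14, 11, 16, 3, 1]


Mean = 60/6 = 10
  (15-10)²=25
  (14-10)²=16
  (11-10)²=1
  (16-10)²=36
  (3-10)²=49
  (1-10)²=81
Σ(x-μ)² = 208
σ² = 208/6 = 104/3

σ = √(104/3) ≈ 5.8878


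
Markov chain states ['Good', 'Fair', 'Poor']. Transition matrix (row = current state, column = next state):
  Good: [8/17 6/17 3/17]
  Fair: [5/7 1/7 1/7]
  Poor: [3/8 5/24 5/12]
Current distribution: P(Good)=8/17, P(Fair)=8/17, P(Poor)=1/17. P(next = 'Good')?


P(next=Good) = Σᵢ P(now=i)×P(i→Good)
= 8/17×8/17 + 8/17×5/7 + 1/17×3/8
= 64/289 + 40/119 + 3/136 = 9381/16184

P = 9381/16184 ≈ 0.5796


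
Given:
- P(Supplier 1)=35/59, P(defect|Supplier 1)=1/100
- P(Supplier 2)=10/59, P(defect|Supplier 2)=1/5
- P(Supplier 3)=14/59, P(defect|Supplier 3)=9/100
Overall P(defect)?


P(B) = Σ P(B|Aᵢ)×P(Aᵢ)
  1/100×35/59 = 7/1180
  1/5×10/59 = 2/59
  9/100×14/59 = 63/2950
Sum = 361/5900

P(defect) = 361/5900 ≈ 6.12%


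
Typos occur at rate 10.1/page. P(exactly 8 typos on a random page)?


Poisson(λ=10.1): P(X=8) = e^(-λ)×λ^k/k!
= e^(-10.1) × 10.1^8 / 8!
≈ 4.107955523e-05 × 108285670.563 / 40320 ≈ 0.110326

P(X=8) ≈ 0.110326 ≈ 11.03%


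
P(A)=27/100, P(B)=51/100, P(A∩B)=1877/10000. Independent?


P(A)×P(B) = 1377/10000
P(A∩B) = 1877/10000
Not equal → NOT independent

No, not independent


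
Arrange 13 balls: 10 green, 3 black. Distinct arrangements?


13!/(10!×3!) = 286

286


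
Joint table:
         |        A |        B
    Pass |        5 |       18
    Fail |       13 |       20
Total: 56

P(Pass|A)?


P(Pass|A) = 5/(5+13) = 5/18

P = 5/18 ≈ 27.78%


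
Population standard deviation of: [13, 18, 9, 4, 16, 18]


Mean = 78/6 = 13
  (13-13)²=0
  (18-13)²=25
  (9-13)²=16
  (4-13)²=81
  (16-13)²=9
  (18-13)²=25
Σ(x-μ)² = 156
σ² = 156/6 = 26

σ = √(26) ≈ 5.0990


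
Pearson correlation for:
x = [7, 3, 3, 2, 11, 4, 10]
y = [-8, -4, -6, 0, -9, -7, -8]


n=7, Σx=40, Σy=-42, Σxy=-293, Σx²=308, Σy²=310
r = (7×(-293) - 40×(-42))/√((7×308 - 40²)(7×310 - (-42)²))
= -371/√(556×406) = -371/√225736 ≈ -371/475.1168 ≈ -0.7809

r ≈ -0.7809


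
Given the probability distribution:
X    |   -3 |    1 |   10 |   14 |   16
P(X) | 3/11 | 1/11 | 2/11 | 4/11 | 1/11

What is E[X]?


E[X] = Σ x·P(X=x)
= (-3)×(3/11) + (1)×(1/11) + (10)×(2/11) + (14)×(4/11) + (16)×(1/11)
= 84/11

E[X] = 84/11


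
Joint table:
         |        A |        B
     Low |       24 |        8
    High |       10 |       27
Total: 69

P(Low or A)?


P(Low∨A) = P(Low) + P(A) - P(Low∧A)
= (32 + 34 - 24)/69 = 42/69 = 14/23

P = 14/23 ≈ 60.87%


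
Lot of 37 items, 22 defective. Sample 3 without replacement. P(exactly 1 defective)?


Hypergeometric: C(22,1)×C(15,2)/C(37,3)
= 22×105/7770 = 11/37

P(X=1) = 11/37 ≈ 29.73%


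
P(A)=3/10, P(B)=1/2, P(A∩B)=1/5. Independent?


P(A)×P(B) = 3/20
P(A∩B) = 1/5
Not equal → NOT independent

No, not independent


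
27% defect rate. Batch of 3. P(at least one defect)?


P(all good) = (73/100)^3 = 389017/1000000
P(≥1 defect) = 610983/1000000

P = 610983/1000000 ≈ 61.10%


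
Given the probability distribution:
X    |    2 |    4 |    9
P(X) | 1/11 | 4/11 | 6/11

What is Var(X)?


E[X] = 72/11
E[X²] = 554/11
Var(X) = E[X²] - (E[X])² = 554/11 - 5184/121 = 910/121

Var(X) = 910/121 ≈ 7.5207


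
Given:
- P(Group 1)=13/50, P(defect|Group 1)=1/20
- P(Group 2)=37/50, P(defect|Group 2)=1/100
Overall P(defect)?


P(B) = Σ P(B|Aᵢ)×P(Aᵢ)
  1/20×13/50 = 13/1000
  1/100×37/50 = 37/5000
Sum = 51/2500

P(defect) = 51/2500 ≈ 2.04%


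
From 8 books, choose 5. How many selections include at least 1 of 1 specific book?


Complement: C(8,5) - C(7,5) = 56 - 21 = 35

35


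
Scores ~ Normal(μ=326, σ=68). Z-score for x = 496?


z = (x - μ)/σ = (496 - 326)/68 = 2.5

z = 2.5


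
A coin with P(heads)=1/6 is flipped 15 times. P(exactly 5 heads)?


Binomial: P(X=5) = C(15,5)×p^5×(1-p)^10
= 3003 × 1/7776 × 9765625/60466176 = 9775390625/156728328192

P(X=5) = 9775390625/156728328192 ≈ 6.24%


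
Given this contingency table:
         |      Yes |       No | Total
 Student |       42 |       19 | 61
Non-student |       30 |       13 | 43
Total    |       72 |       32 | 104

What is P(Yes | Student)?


P(Yes | Student) = 42/(42+19) = 42/61

P(Yes|Student) = 42/61 ≈ 68.85%


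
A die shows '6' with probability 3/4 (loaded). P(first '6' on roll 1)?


Geometric: P(X=1) = (1-p)^(k-1)×p = (1/4)^0×3/4 = 3/4

P(X=1) = 3/4 ≈ 75.00%


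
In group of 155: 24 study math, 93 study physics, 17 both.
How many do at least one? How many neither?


|A∪B| = 24+93-17 = 100
Neither = 155-100 = 55

At least one: 100; Neither: 55


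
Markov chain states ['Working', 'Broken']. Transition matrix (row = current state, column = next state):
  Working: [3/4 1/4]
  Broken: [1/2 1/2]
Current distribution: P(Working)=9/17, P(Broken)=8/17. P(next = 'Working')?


P(next=Working) = Σᵢ P(now=i)×P(i→Working)
= 9/17×3/4 + 8/17×1/2
= 27/68 + 4/17 = 43/68

P = 43/68 ≈ 0.6324


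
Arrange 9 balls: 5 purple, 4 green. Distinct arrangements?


9!/(5!×4!) = 126

126


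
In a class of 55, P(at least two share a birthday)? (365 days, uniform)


P(all different) = Π(365-i)/365 for i=0..54
= 0.013738
P(match) = 1 - 0.013738 = 0.986262

P ≈ 0.9863 ≈ 98.63%


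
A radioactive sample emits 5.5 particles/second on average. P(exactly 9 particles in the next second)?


Poisson(λ=5.5): P(X=9) = e^(-λ)×λ^k/k!
= e^(-5.5) × 5.5^9 / 9!
≈ 0.004086771438 × 4605366.58398 / 362880 ≈ 0.051866

P(X=9) ≈ 0.051866 ≈ 5.19%


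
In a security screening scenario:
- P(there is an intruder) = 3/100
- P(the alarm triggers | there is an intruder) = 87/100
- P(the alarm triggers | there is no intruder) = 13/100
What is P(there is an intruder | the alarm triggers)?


Using Bayes' theorem:
P(A|B) = P(B|A)·P(A) / P(B)

P(the alarm triggers) = 87/100 × 3/100 + 13/100 × 97/100
= 261/10000 + 1261/10000 = 761/5000

P(there is an intruder|the alarm triggers) = (261/10000) / (761/5000) = 261/1522

P(there is an intruder|the alarm triggers) = 261/1522 ≈ 17.15%


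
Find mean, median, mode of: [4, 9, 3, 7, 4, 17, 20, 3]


Sorted: [3, 3, 4, 4, 7, 9, 17, 20]
Mean = 67/8
Median = 11/2
Freq: {4: 2, 9: 1, 3: 2, 7: 1, 17: 1, 20: 1}
Mode: [3, 4]

Mean=67/8, Median=11/2, Mode=[3, 4]
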